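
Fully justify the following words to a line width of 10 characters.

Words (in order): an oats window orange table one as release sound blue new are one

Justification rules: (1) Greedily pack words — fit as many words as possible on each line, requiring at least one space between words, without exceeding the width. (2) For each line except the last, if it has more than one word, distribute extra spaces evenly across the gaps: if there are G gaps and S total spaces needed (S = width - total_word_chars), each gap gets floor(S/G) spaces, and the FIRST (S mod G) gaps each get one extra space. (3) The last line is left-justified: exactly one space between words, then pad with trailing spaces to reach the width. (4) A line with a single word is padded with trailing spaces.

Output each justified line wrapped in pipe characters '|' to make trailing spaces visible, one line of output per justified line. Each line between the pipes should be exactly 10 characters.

Answer: |an    oats|
|window    |
|orange    |
|table  one|
|as release|
|sound blue|
|new    are|
|one       |

Derivation:
Line 1: ['an', 'oats'] (min_width=7, slack=3)
Line 2: ['window'] (min_width=6, slack=4)
Line 3: ['orange'] (min_width=6, slack=4)
Line 4: ['table', 'one'] (min_width=9, slack=1)
Line 5: ['as', 'release'] (min_width=10, slack=0)
Line 6: ['sound', 'blue'] (min_width=10, slack=0)
Line 7: ['new', 'are'] (min_width=7, slack=3)
Line 8: ['one'] (min_width=3, slack=7)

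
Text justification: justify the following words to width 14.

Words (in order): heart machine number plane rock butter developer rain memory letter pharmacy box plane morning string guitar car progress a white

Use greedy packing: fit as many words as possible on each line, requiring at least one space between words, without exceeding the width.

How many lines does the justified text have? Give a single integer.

Line 1: ['heart', 'machine'] (min_width=13, slack=1)
Line 2: ['number', 'plane'] (min_width=12, slack=2)
Line 3: ['rock', 'butter'] (min_width=11, slack=3)
Line 4: ['developer', 'rain'] (min_width=14, slack=0)
Line 5: ['memory', 'letter'] (min_width=13, slack=1)
Line 6: ['pharmacy', 'box'] (min_width=12, slack=2)
Line 7: ['plane', 'morning'] (min_width=13, slack=1)
Line 8: ['string', 'guitar'] (min_width=13, slack=1)
Line 9: ['car', 'progress', 'a'] (min_width=14, slack=0)
Line 10: ['white'] (min_width=5, slack=9)
Total lines: 10

Answer: 10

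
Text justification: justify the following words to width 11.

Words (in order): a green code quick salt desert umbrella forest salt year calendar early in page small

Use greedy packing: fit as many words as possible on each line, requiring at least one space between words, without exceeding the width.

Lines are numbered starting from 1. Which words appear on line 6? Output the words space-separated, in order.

Answer: year

Derivation:
Line 1: ['a', 'green'] (min_width=7, slack=4)
Line 2: ['code', 'quick'] (min_width=10, slack=1)
Line 3: ['salt', 'desert'] (min_width=11, slack=0)
Line 4: ['umbrella'] (min_width=8, slack=3)
Line 5: ['forest', 'salt'] (min_width=11, slack=0)
Line 6: ['year'] (min_width=4, slack=7)
Line 7: ['calendar'] (min_width=8, slack=3)
Line 8: ['early', 'in'] (min_width=8, slack=3)
Line 9: ['page', 'small'] (min_width=10, slack=1)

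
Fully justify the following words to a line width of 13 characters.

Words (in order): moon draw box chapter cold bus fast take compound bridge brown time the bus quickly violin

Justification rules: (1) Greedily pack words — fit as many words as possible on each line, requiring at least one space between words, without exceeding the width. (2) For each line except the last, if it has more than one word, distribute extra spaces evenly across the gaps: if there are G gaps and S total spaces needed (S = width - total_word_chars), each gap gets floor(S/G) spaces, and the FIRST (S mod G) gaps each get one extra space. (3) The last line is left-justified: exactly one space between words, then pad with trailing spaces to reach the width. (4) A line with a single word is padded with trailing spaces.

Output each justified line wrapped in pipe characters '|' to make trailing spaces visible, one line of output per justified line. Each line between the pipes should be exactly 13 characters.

Line 1: ['moon', 'draw', 'box'] (min_width=13, slack=0)
Line 2: ['chapter', 'cold'] (min_width=12, slack=1)
Line 3: ['bus', 'fast', 'take'] (min_width=13, slack=0)
Line 4: ['compound'] (min_width=8, slack=5)
Line 5: ['bridge', 'brown'] (min_width=12, slack=1)
Line 6: ['time', 'the', 'bus'] (min_width=12, slack=1)
Line 7: ['quickly'] (min_width=7, slack=6)
Line 8: ['violin'] (min_width=6, slack=7)

Answer: |moon draw box|
|chapter  cold|
|bus fast take|
|compound     |
|bridge  brown|
|time  the bus|
|quickly      |
|violin       |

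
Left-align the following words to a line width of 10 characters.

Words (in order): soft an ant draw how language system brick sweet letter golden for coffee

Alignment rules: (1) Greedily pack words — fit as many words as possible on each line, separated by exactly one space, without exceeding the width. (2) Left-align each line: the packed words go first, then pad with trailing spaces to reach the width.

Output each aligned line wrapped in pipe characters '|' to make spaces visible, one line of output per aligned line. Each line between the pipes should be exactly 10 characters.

Line 1: ['soft', 'an'] (min_width=7, slack=3)
Line 2: ['ant', 'draw'] (min_width=8, slack=2)
Line 3: ['how'] (min_width=3, slack=7)
Line 4: ['language'] (min_width=8, slack=2)
Line 5: ['system'] (min_width=6, slack=4)
Line 6: ['brick'] (min_width=5, slack=5)
Line 7: ['sweet'] (min_width=5, slack=5)
Line 8: ['letter'] (min_width=6, slack=4)
Line 9: ['golden', 'for'] (min_width=10, slack=0)
Line 10: ['coffee'] (min_width=6, slack=4)

Answer: |soft an   |
|ant draw  |
|how       |
|language  |
|system    |
|brick     |
|sweet     |
|letter    |
|golden for|
|coffee    |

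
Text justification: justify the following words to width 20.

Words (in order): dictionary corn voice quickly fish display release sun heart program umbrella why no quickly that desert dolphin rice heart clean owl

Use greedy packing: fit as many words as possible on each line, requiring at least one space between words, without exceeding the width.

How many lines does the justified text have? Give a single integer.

Answer: 8

Derivation:
Line 1: ['dictionary', 'corn'] (min_width=15, slack=5)
Line 2: ['voice', 'quickly', 'fish'] (min_width=18, slack=2)
Line 3: ['display', 'release', 'sun'] (min_width=19, slack=1)
Line 4: ['heart', 'program'] (min_width=13, slack=7)
Line 5: ['umbrella', 'why', 'no'] (min_width=15, slack=5)
Line 6: ['quickly', 'that', 'desert'] (min_width=19, slack=1)
Line 7: ['dolphin', 'rice', 'heart'] (min_width=18, slack=2)
Line 8: ['clean', 'owl'] (min_width=9, slack=11)
Total lines: 8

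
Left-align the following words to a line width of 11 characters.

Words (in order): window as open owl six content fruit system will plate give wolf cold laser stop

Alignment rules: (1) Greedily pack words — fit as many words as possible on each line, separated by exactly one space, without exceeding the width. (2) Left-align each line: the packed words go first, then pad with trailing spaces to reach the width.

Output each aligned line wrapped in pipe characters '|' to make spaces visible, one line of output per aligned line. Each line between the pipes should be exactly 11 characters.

Line 1: ['window', 'as'] (min_width=9, slack=2)
Line 2: ['open', 'owl'] (min_width=8, slack=3)
Line 3: ['six', 'content'] (min_width=11, slack=0)
Line 4: ['fruit'] (min_width=5, slack=6)
Line 5: ['system', 'will'] (min_width=11, slack=0)
Line 6: ['plate', 'give'] (min_width=10, slack=1)
Line 7: ['wolf', 'cold'] (min_width=9, slack=2)
Line 8: ['laser', 'stop'] (min_width=10, slack=1)

Answer: |window as  |
|open owl   |
|six content|
|fruit      |
|system will|
|plate give |
|wolf cold  |
|laser stop |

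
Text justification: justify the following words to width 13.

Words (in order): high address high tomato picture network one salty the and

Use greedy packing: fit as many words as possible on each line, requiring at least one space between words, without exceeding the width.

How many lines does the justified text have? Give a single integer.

Line 1: ['high', 'address'] (min_width=12, slack=1)
Line 2: ['high', 'tomato'] (min_width=11, slack=2)
Line 3: ['picture'] (min_width=7, slack=6)
Line 4: ['network', 'one'] (min_width=11, slack=2)
Line 5: ['salty', 'the', 'and'] (min_width=13, slack=0)
Total lines: 5

Answer: 5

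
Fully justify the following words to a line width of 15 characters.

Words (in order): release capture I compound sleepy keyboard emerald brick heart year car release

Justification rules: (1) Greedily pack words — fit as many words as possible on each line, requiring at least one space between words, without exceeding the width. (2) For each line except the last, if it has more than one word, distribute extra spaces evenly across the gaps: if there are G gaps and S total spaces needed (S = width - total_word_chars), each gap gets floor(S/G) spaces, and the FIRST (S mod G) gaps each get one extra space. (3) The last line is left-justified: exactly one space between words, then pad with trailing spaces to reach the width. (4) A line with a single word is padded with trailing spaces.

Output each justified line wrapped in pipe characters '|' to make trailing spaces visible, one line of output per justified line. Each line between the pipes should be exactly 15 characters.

Line 1: ['release', 'capture'] (min_width=15, slack=0)
Line 2: ['I', 'compound'] (min_width=10, slack=5)
Line 3: ['sleepy', 'keyboard'] (min_width=15, slack=0)
Line 4: ['emerald', 'brick'] (min_width=13, slack=2)
Line 5: ['heart', 'year', 'car'] (min_width=14, slack=1)
Line 6: ['release'] (min_width=7, slack=8)

Answer: |release capture|
|I      compound|
|sleepy keyboard|
|emerald   brick|
|heart  year car|
|release        |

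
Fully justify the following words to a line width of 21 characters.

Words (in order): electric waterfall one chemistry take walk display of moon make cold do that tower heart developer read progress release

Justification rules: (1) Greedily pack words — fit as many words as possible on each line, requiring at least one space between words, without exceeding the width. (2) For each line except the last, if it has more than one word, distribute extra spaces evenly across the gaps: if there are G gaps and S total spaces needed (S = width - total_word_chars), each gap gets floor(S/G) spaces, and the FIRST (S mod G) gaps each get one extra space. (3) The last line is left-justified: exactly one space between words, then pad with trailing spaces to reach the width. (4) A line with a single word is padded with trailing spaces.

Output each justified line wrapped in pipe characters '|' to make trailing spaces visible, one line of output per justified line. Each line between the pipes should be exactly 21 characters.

Answer: |electric    waterfall|
|one   chemistry  take|
|walk  display of moon|
|make   cold  do  that|
|tower heart developer|
|read progress release|

Derivation:
Line 1: ['electric', 'waterfall'] (min_width=18, slack=3)
Line 2: ['one', 'chemistry', 'take'] (min_width=18, slack=3)
Line 3: ['walk', 'display', 'of', 'moon'] (min_width=20, slack=1)
Line 4: ['make', 'cold', 'do', 'that'] (min_width=17, slack=4)
Line 5: ['tower', 'heart', 'developer'] (min_width=21, slack=0)
Line 6: ['read', 'progress', 'release'] (min_width=21, slack=0)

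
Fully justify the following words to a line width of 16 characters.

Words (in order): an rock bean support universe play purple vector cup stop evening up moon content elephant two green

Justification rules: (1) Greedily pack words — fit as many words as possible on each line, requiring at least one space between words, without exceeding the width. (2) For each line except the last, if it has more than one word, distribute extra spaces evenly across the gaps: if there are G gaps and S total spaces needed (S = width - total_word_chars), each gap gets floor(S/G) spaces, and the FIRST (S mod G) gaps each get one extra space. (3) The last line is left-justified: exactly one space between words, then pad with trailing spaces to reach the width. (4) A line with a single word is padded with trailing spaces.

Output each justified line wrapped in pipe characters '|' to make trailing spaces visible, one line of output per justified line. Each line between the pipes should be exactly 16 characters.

Answer: |an   rock   bean|
|support universe|
|play      purple|
|vector  cup stop|
|evening  up moon|
|content elephant|
|two green       |

Derivation:
Line 1: ['an', 'rock', 'bean'] (min_width=12, slack=4)
Line 2: ['support', 'universe'] (min_width=16, slack=0)
Line 3: ['play', 'purple'] (min_width=11, slack=5)
Line 4: ['vector', 'cup', 'stop'] (min_width=15, slack=1)
Line 5: ['evening', 'up', 'moon'] (min_width=15, slack=1)
Line 6: ['content', 'elephant'] (min_width=16, slack=0)
Line 7: ['two', 'green'] (min_width=9, slack=7)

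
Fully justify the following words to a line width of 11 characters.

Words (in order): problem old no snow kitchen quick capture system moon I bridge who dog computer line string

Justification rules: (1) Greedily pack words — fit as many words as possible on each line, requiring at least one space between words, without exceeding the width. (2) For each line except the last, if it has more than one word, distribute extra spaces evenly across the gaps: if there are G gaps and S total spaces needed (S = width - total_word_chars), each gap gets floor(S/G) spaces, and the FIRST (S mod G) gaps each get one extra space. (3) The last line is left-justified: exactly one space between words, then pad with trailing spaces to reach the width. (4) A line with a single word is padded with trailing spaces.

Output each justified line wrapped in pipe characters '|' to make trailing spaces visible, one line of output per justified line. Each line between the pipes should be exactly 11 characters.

Answer: |problem old|
|no     snow|
|kitchen    |
|quick      |
|capture    |
|system moon|
|I    bridge|
|who     dog|
|computer   |
|line string|

Derivation:
Line 1: ['problem', 'old'] (min_width=11, slack=0)
Line 2: ['no', 'snow'] (min_width=7, slack=4)
Line 3: ['kitchen'] (min_width=7, slack=4)
Line 4: ['quick'] (min_width=5, slack=6)
Line 5: ['capture'] (min_width=7, slack=4)
Line 6: ['system', 'moon'] (min_width=11, slack=0)
Line 7: ['I', 'bridge'] (min_width=8, slack=3)
Line 8: ['who', 'dog'] (min_width=7, slack=4)
Line 9: ['computer'] (min_width=8, slack=3)
Line 10: ['line', 'string'] (min_width=11, slack=0)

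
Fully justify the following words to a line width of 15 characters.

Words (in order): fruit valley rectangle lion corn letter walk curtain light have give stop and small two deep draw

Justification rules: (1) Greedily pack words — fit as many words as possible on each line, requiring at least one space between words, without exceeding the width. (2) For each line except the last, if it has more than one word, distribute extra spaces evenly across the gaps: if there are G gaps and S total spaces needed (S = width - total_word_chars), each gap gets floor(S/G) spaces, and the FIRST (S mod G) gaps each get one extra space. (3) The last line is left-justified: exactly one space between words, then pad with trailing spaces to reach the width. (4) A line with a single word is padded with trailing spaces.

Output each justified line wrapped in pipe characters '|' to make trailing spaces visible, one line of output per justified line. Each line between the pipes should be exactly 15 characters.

Answer: |fruit    valley|
|rectangle  lion|
|corn     letter|
|walk    curtain|
|light have give|
|stop  and small|
|two deep draw  |

Derivation:
Line 1: ['fruit', 'valley'] (min_width=12, slack=3)
Line 2: ['rectangle', 'lion'] (min_width=14, slack=1)
Line 3: ['corn', 'letter'] (min_width=11, slack=4)
Line 4: ['walk', 'curtain'] (min_width=12, slack=3)
Line 5: ['light', 'have', 'give'] (min_width=15, slack=0)
Line 6: ['stop', 'and', 'small'] (min_width=14, slack=1)
Line 7: ['two', 'deep', 'draw'] (min_width=13, slack=2)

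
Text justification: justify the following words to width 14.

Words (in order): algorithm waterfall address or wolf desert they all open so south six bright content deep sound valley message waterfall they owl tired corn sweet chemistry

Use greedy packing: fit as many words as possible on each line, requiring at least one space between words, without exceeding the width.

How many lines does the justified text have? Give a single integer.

Answer: 13

Derivation:
Line 1: ['algorithm'] (min_width=9, slack=5)
Line 2: ['waterfall'] (min_width=9, slack=5)
Line 3: ['address', 'or'] (min_width=10, slack=4)
Line 4: ['wolf', 'desert'] (min_width=11, slack=3)
Line 5: ['they', 'all', 'open'] (min_width=13, slack=1)
Line 6: ['so', 'south', 'six'] (min_width=12, slack=2)
Line 7: ['bright', 'content'] (min_width=14, slack=0)
Line 8: ['deep', 'sound'] (min_width=10, slack=4)
Line 9: ['valley', 'message'] (min_width=14, slack=0)
Line 10: ['waterfall', 'they'] (min_width=14, slack=0)
Line 11: ['owl', 'tired', 'corn'] (min_width=14, slack=0)
Line 12: ['sweet'] (min_width=5, slack=9)
Line 13: ['chemistry'] (min_width=9, slack=5)
Total lines: 13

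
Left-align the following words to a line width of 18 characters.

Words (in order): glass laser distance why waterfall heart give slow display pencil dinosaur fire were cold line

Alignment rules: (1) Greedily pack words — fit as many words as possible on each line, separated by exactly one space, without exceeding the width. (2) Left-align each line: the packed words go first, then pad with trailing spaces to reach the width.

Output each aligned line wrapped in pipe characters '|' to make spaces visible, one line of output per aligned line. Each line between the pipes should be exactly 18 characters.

Line 1: ['glass', 'laser'] (min_width=11, slack=7)
Line 2: ['distance', 'why'] (min_width=12, slack=6)
Line 3: ['waterfall', 'heart'] (min_width=15, slack=3)
Line 4: ['give', 'slow', 'display'] (min_width=17, slack=1)
Line 5: ['pencil', 'dinosaur'] (min_width=15, slack=3)
Line 6: ['fire', 'were', 'cold'] (min_width=14, slack=4)
Line 7: ['line'] (min_width=4, slack=14)

Answer: |glass laser       |
|distance why      |
|waterfall heart   |
|give slow display |
|pencil dinosaur   |
|fire were cold    |
|line              |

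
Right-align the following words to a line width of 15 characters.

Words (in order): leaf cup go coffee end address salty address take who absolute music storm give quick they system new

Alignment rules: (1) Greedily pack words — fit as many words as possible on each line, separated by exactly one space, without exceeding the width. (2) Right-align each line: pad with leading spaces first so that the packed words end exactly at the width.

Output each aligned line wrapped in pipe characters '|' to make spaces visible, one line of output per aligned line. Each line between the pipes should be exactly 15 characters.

Line 1: ['leaf', 'cup', 'go'] (min_width=11, slack=4)
Line 2: ['coffee', 'end'] (min_width=10, slack=5)
Line 3: ['address', 'salty'] (min_width=13, slack=2)
Line 4: ['address', 'take'] (min_width=12, slack=3)
Line 5: ['who', 'absolute'] (min_width=12, slack=3)
Line 6: ['music', 'storm'] (min_width=11, slack=4)
Line 7: ['give', 'quick', 'they'] (min_width=15, slack=0)
Line 8: ['system', 'new'] (min_width=10, slack=5)

Answer: |    leaf cup go|
|     coffee end|
|  address salty|
|   address take|
|   who absolute|
|    music storm|
|give quick they|
|     system new|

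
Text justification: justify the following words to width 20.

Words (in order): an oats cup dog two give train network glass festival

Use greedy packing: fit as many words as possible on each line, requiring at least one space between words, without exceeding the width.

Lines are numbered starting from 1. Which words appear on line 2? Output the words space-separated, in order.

Line 1: ['an', 'oats', 'cup', 'dog', 'two'] (min_width=19, slack=1)
Line 2: ['give', 'train', 'network'] (min_width=18, slack=2)
Line 3: ['glass', 'festival'] (min_width=14, slack=6)

Answer: give train network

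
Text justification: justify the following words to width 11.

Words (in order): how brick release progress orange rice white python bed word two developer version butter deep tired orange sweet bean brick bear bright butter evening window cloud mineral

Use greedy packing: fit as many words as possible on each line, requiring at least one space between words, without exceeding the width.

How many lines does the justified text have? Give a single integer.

Answer: 20

Derivation:
Line 1: ['how', 'brick'] (min_width=9, slack=2)
Line 2: ['release'] (min_width=7, slack=4)
Line 3: ['progress'] (min_width=8, slack=3)
Line 4: ['orange', 'rice'] (min_width=11, slack=0)
Line 5: ['white'] (min_width=5, slack=6)
Line 6: ['python', 'bed'] (min_width=10, slack=1)
Line 7: ['word', 'two'] (min_width=8, slack=3)
Line 8: ['developer'] (min_width=9, slack=2)
Line 9: ['version'] (min_width=7, slack=4)
Line 10: ['butter', 'deep'] (min_width=11, slack=0)
Line 11: ['tired'] (min_width=5, slack=6)
Line 12: ['orange'] (min_width=6, slack=5)
Line 13: ['sweet', 'bean'] (min_width=10, slack=1)
Line 14: ['brick', 'bear'] (min_width=10, slack=1)
Line 15: ['bright'] (min_width=6, slack=5)
Line 16: ['butter'] (min_width=6, slack=5)
Line 17: ['evening'] (min_width=7, slack=4)
Line 18: ['window'] (min_width=6, slack=5)
Line 19: ['cloud'] (min_width=5, slack=6)
Line 20: ['mineral'] (min_width=7, slack=4)
Total lines: 20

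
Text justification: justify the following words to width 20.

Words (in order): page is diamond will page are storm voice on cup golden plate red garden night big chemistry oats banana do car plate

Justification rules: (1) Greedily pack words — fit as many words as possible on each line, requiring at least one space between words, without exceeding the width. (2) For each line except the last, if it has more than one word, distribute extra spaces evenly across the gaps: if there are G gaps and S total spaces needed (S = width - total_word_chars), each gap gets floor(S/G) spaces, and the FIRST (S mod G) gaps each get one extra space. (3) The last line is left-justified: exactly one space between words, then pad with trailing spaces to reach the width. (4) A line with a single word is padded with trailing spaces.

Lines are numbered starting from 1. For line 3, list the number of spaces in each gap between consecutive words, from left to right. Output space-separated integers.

Line 1: ['page', 'is', 'diamond', 'will'] (min_width=20, slack=0)
Line 2: ['page', 'are', 'storm', 'voice'] (min_width=20, slack=0)
Line 3: ['on', 'cup', 'golden', 'plate'] (min_width=19, slack=1)
Line 4: ['red', 'garden', 'night', 'big'] (min_width=20, slack=0)
Line 5: ['chemistry', 'oats'] (min_width=14, slack=6)
Line 6: ['banana', 'do', 'car', 'plate'] (min_width=19, slack=1)

Answer: 2 1 1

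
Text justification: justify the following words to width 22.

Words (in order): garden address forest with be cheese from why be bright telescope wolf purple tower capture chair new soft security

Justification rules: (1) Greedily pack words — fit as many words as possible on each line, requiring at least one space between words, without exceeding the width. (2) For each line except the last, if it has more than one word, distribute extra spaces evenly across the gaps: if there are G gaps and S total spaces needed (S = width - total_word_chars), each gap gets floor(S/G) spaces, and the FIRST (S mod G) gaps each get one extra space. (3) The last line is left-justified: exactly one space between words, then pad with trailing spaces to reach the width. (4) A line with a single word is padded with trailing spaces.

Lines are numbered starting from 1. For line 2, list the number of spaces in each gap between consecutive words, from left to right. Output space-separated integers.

Answer: 2 2 2

Derivation:
Line 1: ['garden', 'address', 'forest'] (min_width=21, slack=1)
Line 2: ['with', 'be', 'cheese', 'from'] (min_width=19, slack=3)
Line 3: ['why', 'be', 'bright'] (min_width=13, slack=9)
Line 4: ['telescope', 'wolf', 'purple'] (min_width=21, slack=1)
Line 5: ['tower', 'capture', 'chair'] (min_width=19, slack=3)
Line 6: ['new', 'soft', 'security'] (min_width=17, slack=5)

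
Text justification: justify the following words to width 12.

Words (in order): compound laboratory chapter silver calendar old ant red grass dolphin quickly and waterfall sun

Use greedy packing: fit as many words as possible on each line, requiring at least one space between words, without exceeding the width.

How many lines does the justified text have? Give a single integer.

Line 1: ['compound'] (min_width=8, slack=4)
Line 2: ['laboratory'] (min_width=10, slack=2)
Line 3: ['chapter'] (min_width=7, slack=5)
Line 4: ['silver'] (min_width=6, slack=6)
Line 5: ['calendar', 'old'] (min_width=12, slack=0)
Line 6: ['ant', 'red'] (min_width=7, slack=5)
Line 7: ['grass'] (min_width=5, slack=7)
Line 8: ['dolphin'] (min_width=7, slack=5)
Line 9: ['quickly', 'and'] (min_width=11, slack=1)
Line 10: ['waterfall'] (min_width=9, slack=3)
Line 11: ['sun'] (min_width=3, slack=9)
Total lines: 11

Answer: 11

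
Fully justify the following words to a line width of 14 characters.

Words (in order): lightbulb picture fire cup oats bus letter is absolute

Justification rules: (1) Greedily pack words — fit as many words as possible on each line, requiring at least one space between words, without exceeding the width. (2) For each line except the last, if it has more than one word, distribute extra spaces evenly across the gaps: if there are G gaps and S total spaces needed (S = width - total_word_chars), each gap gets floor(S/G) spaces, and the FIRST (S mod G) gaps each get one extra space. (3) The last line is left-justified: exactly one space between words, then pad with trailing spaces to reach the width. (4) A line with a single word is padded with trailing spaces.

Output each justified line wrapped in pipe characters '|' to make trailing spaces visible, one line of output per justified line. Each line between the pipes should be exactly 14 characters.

Answer: |lightbulb     |
|picture   fire|
|cup  oats  bus|
|letter      is|
|absolute      |

Derivation:
Line 1: ['lightbulb'] (min_width=9, slack=5)
Line 2: ['picture', 'fire'] (min_width=12, slack=2)
Line 3: ['cup', 'oats', 'bus'] (min_width=12, slack=2)
Line 4: ['letter', 'is'] (min_width=9, slack=5)
Line 5: ['absolute'] (min_width=8, slack=6)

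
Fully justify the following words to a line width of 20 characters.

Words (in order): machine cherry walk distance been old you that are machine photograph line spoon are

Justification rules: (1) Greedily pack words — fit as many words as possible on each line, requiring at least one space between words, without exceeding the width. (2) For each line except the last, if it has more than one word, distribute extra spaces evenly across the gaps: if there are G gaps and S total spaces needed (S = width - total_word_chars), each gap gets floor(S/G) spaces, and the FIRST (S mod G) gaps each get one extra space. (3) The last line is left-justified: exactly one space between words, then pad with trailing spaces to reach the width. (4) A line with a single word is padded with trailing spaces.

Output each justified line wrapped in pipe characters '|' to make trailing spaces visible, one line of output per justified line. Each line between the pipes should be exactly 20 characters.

Answer: |machine  cherry walk|
|distance   been  old|
|you that are machine|
|photograph      line|
|spoon are           |

Derivation:
Line 1: ['machine', 'cherry', 'walk'] (min_width=19, slack=1)
Line 2: ['distance', 'been', 'old'] (min_width=17, slack=3)
Line 3: ['you', 'that', 'are', 'machine'] (min_width=20, slack=0)
Line 4: ['photograph', 'line'] (min_width=15, slack=5)
Line 5: ['spoon', 'are'] (min_width=9, slack=11)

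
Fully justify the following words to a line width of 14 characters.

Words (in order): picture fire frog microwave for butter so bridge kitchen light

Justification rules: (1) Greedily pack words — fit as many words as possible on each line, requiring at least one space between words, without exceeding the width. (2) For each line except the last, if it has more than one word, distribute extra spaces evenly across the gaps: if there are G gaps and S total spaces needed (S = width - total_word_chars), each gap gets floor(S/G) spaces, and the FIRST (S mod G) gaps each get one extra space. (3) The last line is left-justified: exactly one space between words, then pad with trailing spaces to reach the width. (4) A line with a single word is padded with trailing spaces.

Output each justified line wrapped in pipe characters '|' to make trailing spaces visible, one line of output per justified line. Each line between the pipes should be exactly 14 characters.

Line 1: ['picture', 'fire'] (min_width=12, slack=2)
Line 2: ['frog', 'microwave'] (min_width=14, slack=0)
Line 3: ['for', 'butter', 'so'] (min_width=13, slack=1)
Line 4: ['bridge', 'kitchen'] (min_width=14, slack=0)
Line 5: ['light'] (min_width=5, slack=9)

Answer: |picture   fire|
|frog microwave|
|for  butter so|
|bridge kitchen|
|light         |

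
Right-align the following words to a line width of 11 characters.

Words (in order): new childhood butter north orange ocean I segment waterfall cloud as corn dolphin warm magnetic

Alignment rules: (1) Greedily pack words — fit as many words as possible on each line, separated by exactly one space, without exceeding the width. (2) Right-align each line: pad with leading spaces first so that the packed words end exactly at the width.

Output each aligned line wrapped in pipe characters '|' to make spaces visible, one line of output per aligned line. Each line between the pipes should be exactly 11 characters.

Answer: |        new|
|  childhood|
|     butter|
|      north|
|     orange|
|    ocean I|
|    segment|
|  waterfall|
|   cloud as|
|       corn|
|    dolphin|
|       warm|
|   magnetic|

Derivation:
Line 1: ['new'] (min_width=3, slack=8)
Line 2: ['childhood'] (min_width=9, slack=2)
Line 3: ['butter'] (min_width=6, slack=5)
Line 4: ['north'] (min_width=5, slack=6)
Line 5: ['orange'] (min_width=6, slack=5)
Line 6: ['ocean', 'I'] (min_width=7, slack=4)
Line 7: ['segment'] (min_width=7, slack=4)
Line 8: ['waterfall'] (min_width=9, slack=2)
Line 9: ['cloud', 'as'] (min_width=8, slack=3)
Line 10: ['corn'] (min_width=4, slack=7)
Line 11: ['dolphin'] (min_width=7, slack=4)
Line 12: ['warm'] (min_width=4, slack=7)
Line 13: ['magnetic'] (min_width=8, slack=3)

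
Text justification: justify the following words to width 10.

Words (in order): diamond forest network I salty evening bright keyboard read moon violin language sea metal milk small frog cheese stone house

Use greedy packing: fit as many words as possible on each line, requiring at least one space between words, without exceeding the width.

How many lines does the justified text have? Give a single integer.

Answer: 16

Derivation:
Line 1: ['diamond'] (min_width=7, slack=3)
Line 2: ['forest'] (min_width=6, slack=4)
Line 3: ['network', 'I'] (min_width=9, slack=1)
Line 4: ['salty'] (min_width=5, slack=5)
Line 5: ['evening'] (min_width=7, slack=3)
Line 6: ['bright'] (min_width=6, slack=4)
Line 7: ['keyboard'] (min_width=8, slack=2)
Line 8: ['read', 'moon'] (min_width=9, slack=1)
Line 9: ['violin'] (min_width=6, slack=4)
Line 10: ['language'] (min_width=8, slack=2)
Line 11: ['sea', 'metal'] (min_width=9, slack=1)
Line 12: ['milk', 'small'] (min_width=10, slack=0)
Line 13: ['frog'] (min_width=4, slack=6)
Line 14: ['cheese'] (min_width=6, slack=4)
Line 15: ['stone'] (min_width=5, slack=5)
Line 16: ['house'] (min_width=5, slack=5)
Total lines: 16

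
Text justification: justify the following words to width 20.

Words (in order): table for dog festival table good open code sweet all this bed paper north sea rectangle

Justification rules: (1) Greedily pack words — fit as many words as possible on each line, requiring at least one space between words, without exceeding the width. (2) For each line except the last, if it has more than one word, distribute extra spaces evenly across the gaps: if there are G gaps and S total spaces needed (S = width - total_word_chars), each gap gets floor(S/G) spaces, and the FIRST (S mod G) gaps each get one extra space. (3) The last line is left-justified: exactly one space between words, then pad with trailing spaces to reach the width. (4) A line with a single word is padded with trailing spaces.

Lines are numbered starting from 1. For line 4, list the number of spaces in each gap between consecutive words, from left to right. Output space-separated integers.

Line 1: ['table', 'for', 'dog'] (min_width=13, slack=7)
Line 2: ['festival', 'table', 'good'] (min_width=19, slack=1)
Line 3: ['open', 'code', 'sweet', 'all'] (min_width=19, slack=1)
Line 4: ['this', 'bed', 'paper', 'north'] (min_width=20, slack=0)
Line 5: ['sea', 'rectangle'] (min_width=13, slack=7)

Answer: 1 1 1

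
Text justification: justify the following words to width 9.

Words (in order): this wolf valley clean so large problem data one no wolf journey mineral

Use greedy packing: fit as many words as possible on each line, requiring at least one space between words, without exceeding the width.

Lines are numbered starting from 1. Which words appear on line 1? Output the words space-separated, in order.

Answer: this wolf

Derivation:
Line 1: ['this', 'wolf'] (min_width=9, slack=0)
Line 2: ['valley'] (min_width=6, slack=3)
Line 3: ['clean', 'so'] (min_width=8, slack=1)
Line 4: ['large'] (min_width=5, slack=4)
Line 5: ['problem'] (min_width=7, slack=2)
Line 6: ['data', 'one'] (min_width=8, slack=1)
Line 7: ['no', 'wolf'] (min_width=7, slack=2)
Line 8: ['journey'] (min_width=7, slack=2)
Line 9: ['mineral'] (min_width=7, slack=2)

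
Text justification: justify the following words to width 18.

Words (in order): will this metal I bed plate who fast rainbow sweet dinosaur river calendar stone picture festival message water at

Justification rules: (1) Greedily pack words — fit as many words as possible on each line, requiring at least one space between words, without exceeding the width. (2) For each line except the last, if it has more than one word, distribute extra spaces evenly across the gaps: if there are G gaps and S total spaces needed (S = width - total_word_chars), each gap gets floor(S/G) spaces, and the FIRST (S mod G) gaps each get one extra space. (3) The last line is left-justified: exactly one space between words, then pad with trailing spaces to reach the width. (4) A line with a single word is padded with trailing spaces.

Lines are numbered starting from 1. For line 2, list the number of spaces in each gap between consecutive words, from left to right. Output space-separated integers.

Answer: 1 1 1

Derivation:
Line 1: ['will', 'this', 'metal', 'I'] (min_width=17, slack=1)
Line 2: ['bed', 'plate', 'who', 'fast'] (min_width=18, slack=0)
Line 3: ['rainbow', 'sweet'] (min_width=13, slack=5)
Line 4: ['dinosaur', 'river'] (min_width=14, slack=4)
Line 5: ['calendar', 'stone'] (min_width=14, slack=4)
Line 6: ['picture', 'festival'] (min_width=16, slack=2)
Line 7: ['message', 'water', 'at'] (min_width=16, slack=2)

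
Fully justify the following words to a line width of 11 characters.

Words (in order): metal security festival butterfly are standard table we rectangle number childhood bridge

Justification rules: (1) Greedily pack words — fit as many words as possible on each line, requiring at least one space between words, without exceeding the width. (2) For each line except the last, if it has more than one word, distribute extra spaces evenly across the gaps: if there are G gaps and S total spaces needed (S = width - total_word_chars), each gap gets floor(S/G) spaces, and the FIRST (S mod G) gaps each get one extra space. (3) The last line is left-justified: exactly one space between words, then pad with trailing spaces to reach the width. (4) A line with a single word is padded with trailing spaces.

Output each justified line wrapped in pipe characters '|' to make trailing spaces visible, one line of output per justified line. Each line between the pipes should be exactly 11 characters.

Answer: |metal      |
|security   |
|festival   |
|butterfly  |
|are        |
|standard   |
|table    we|
|rectangle  |
|number     |
|childhood  |
|bridge     |

Derivation:
Line 1: ['metal'] (min_width=5, slack=6)
Line 2: ['security'] (min_width=8, slack=3)
Line 3: ['festival'] (min_width=8, slack=3)
Line 4: ['butterfly'] (min_width=9, slack=2)
Line 5: ['are'] (min_width=3, slack=8)
Line 6: ['standard'] (min_width=8, slack=3)
Line 7: ['table', 'we'] (min_width=8, slack=3)
Line 8: ['rectangle'] (min_width=9, slack=2)
Line 9: ['number'] (min_width=6, slack=5)
Line 10: ['childhood'] (min_width=9, slack=2)
Line 11: ['bridge'] (min_width=6, slack=5)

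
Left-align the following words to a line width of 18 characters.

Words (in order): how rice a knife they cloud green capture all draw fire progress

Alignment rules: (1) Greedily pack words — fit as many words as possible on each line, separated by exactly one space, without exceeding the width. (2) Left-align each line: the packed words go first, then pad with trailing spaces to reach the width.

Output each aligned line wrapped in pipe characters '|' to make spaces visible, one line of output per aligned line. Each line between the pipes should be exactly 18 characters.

Answer: |how rice a knife  |
|they cloud green  |
|capture all draw  |
|fire progress     |

Derivation:
Line 1: ['how', 'rice', 'a', 'knife'] (min_width=16, slack=2)
Line 2: ['they', 'cloud', 'green'] (min_width=16, slack=2)
Line 3: ['capture', 'all', 'draw'] (min_width=16, slack=2)
Line 4: ['fire', 'progress'] (min_width=13, slack=5)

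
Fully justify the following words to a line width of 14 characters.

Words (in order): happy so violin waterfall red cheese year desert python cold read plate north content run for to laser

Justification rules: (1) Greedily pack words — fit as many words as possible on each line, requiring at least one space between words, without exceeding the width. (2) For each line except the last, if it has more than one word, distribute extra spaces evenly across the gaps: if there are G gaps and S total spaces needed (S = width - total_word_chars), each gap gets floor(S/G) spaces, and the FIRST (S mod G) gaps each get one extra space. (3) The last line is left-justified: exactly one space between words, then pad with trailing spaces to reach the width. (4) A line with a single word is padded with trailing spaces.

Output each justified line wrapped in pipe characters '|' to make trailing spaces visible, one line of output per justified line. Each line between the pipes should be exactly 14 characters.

Answer: |happy       so|
|violin        |
|waterfall  red|
|cheese    year|
|desert  python|
|cold      read|
|plate    north|
|content    run|
|for to laser  |

Derivation:
Line 1: ['happy', 'so'] (min_width=8, slack=6)
Line 2: ['violin'] (min_width=6, slack=8)
Line 3: ['waterfall', 'red'] (min_width=13, slack=1)
Line 4: ['cheese', 'year'] (min_width=11, slack=3)
Line 5: ['desert', 'python'] (min_width=13, slack=1)
Line 6: ['cold', 'read'] (min_width=9, slack=5)
Line 7: ['plate', 'north'] (min_width=11, slack=3)
Line 8: ['content', 'run'] (min_width=11, slack=3)
Line 9: ['for', 'to', 'laser'] (min_width=12, slack=2)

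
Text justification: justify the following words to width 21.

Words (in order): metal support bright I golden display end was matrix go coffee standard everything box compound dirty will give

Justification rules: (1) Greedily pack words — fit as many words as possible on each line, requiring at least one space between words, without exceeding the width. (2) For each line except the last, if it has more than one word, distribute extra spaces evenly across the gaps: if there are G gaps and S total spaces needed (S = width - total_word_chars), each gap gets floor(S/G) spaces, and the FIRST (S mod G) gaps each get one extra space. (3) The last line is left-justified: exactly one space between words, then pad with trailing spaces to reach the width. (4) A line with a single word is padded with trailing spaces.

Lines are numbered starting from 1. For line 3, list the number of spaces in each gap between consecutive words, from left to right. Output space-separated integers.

Answer: 2 1 1

Derivation:
Line 1: ['metal', 'support', 'bright'] (min_width=20, slack=1)
Line 2: ['I', 'golden', 'display', 'end'] (min_width=20, slack=1)
Line 3: ['was', 'matrix', 'go', 'coffee'] (min_width=20, slack=1)
Line 4: ['standard', 'everything'] (min_width=19, slack=2)
Line 5: ['box', 'compound', 'dirty'] (min_width=18, slack=3)
Line 6: ['will', 'give'] (min_width=9, slack=12)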